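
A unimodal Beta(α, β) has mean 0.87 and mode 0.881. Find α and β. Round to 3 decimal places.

With s = α+β: μ = α/s and mode = (α−1)/(s−2). Eliminating α = μs,
μs − 1 = m(s−2) ⇒ s(μ−m) = 1−2m ⇒ s = -0.762/-0.011 = 69.2727.
So α = μs = 60.267, β = (1−μ)s = 9.005.

α = 60.267, β = 9.005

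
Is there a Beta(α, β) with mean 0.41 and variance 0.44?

A Beta with mean μ has variance μ(1−μ)/(α+β+1) < μ(1−μ).
Here μ(1−μ) = 0.41×0.59 = 0.2419, and 0.44 ≥ 0.2419.

No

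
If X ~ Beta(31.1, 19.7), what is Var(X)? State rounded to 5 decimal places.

0.00458

α+β = 50.8 and αβ = 612.67, so Var = αβ/[(α+β)²(α+β+1)] = 612.67/133677.152 = 0.00458.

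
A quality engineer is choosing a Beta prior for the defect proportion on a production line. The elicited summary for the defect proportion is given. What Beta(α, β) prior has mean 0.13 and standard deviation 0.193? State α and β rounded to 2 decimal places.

α = 0.26, β = 1.77

First σ² = 0.037249. Setting α = μn, β = (1−μ)n with n = α+β,
μ(1−μ)/(n+1) = 0.037249 ⇒ n+1 = 0.1131/0.037249 = 3.0363 ⇒ n = 2.0363.
Hence α = 0.13×2.0363 = 0.26, β = 0.87×2.0363 = 1.77.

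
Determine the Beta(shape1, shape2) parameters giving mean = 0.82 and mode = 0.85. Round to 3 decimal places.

shape1 = 19.133, shape2 = 4.200

Let s = shape1+shape2. Mean gives shape1 = μs = 0.82s; mode gives (shape1−1)/(s−2) = 0.85.
Substituting: 0.82s − 1 = 0.85(s−2) = 0.85s − 1.70, so -0.03s = -0.70 and s = 23.3333.
Then shape1 = 0.82×23.3333 = 19.133 and shape2 = s−shape1 = 4.200.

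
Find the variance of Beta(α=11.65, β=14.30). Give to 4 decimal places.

0.0092

α+β = 25.95 and αβ = 166.5950, so Var = αβ/[(α+β)²(α+β+1)] = 166.5950/18148.197375 = 0.0092.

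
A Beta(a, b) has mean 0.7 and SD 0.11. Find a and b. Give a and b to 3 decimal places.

a = 11.449, b = 4.907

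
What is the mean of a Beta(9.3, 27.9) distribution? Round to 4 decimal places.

The Beta mean is α/(α+β) = 9.3/(9.3+27.9) = 0.2500.

0.2500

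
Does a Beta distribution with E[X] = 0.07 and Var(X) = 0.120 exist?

No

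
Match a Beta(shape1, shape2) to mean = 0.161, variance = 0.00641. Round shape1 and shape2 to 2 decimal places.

Let s = shape1+shape2. The Beta variance is μ(1−μ)/(s+1).
So s+1 = μ(1−μ)/σ² = (0.161×0.839)/0.00641 = 0.135079/0.00641 = 21.0732, giving s = 20.0732.
Then shape1 = μs = 0.161×20.0732 = 3.23 and shape2 = (1−μ)s = 0.839×20.0732 = 16.84.

shape1 = 3.23, shape2 = 16.84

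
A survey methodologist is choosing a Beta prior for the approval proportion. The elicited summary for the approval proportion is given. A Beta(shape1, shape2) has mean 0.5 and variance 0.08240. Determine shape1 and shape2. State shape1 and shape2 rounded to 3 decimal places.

shape1 = 1.017, shape2 = 1.017

Let s = shape1+shape2. The Beta variance is μ(1−μ)/(s+1).
So s+1 = μ(1−μ)/σ² = (0.5×0.5)/0.08240 = 0.25/0.08240 = 3.0340, giving s = 2.0340.
Then shape1 = μs = 0.5×2.0340 = 1.017 and shape2 = (1−μ)s = 0.5×2.0340 = 1.017.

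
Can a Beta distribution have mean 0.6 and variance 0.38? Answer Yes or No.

A Beta with mean μ has variance μ(1−μ)/(α+β+1) < μ(1−μ).
Here μ(1−μ) = 0.6×0.4 = 0.24, and 0.38 ≥ 0.24.

No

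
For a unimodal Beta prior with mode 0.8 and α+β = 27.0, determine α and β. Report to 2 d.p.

Mode = (α−1)/(κ−2) with κ = α+β, so α−1 = 0.8·25.0 = 20.00.
α = 21.00; β = κ − α = 6.00.

α = 21.00, β = 6.00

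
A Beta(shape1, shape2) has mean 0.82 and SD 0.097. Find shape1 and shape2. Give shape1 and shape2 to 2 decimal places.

shape1 = 12.04, shape2 = 2.64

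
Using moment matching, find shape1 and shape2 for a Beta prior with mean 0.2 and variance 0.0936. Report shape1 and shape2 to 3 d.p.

Write ν = shape1+shape2; then shape1 = μν and Var = μ(1−μ)/(ν+1).
ν = μ(1−μ)/Var − 1 = 0.16/0.0936 − 1 = 0.7094.
shape1 = 0.2·0.7094 = 0.142, shape2 = 0.8·0.7094 = 0.568.

shape1 = 0.142, shape2 = 0.568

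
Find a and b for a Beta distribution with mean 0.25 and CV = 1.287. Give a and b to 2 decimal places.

a = 0.20, b = 0.61

Var = (CV·μ)² = (1.287×0.25)² = 0.103523.
a+b = μ(1−μ)/Var − 1 = 0.1875/0.103523 − 1 = 0.8112.
Thus a = 0.25·0.8112 = 0.20 and b = 0.75·0.8112 = 0.61.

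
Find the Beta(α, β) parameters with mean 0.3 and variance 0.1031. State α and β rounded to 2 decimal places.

By moment matching, α+β = μ(1−μ)/σ² − 1 = (0.3·0.7)/0.1031 − 1 = 2.0369 − 1 = 1.0369.
Since α/(α+β) = μ, α = 0.3·1.0369 = 0.31 and β = 0.7·1.0369 = 0.73.

α = 0.31, β = 0.73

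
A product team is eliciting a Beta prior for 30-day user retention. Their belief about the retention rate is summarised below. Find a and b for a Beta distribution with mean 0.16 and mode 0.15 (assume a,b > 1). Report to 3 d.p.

With s = a+b: μ = a/s and mode = (a−1)/(s−2). Eliminating a = μs,
μs − 1 = m(s−2) ⇒ s(μ−m) = 1−2m ⇒ s = 0.70/0.01 = 70.0000.
So a = μs = 11.200, b = (1−μ)s = 58.800.

a = 11.200, b = 58.800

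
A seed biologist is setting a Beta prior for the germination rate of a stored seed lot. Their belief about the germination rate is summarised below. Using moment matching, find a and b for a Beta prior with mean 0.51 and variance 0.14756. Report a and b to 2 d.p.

a = 0.35, b = 0.34

By moment matching, a+b = μ(1−μ)/σ² − 1 = (0.51·0.49)/0.14756 − 1 = 1.6935 − 1 = 0.6935.
Since a/(a+b) = μ, a = 0.51·0.6935 = 0.35 and b = 0.49·0.6935 = 0.34.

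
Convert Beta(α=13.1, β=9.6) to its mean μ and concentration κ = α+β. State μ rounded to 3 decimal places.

κ = α+β = 13.1+9.6 = 22.7; μ = α/κ = 13.1/22.7 = 0.577.

μ = 0.577, κ = 22.7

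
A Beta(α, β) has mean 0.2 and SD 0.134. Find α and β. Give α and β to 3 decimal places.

First σ² = 0.017956. Setting α = μn, β = (1−μ)n with n = α+β,
μ(1−μ)/(n+1) = 0.017956 ⇒ n+1 = 0.16/0.017956 = 8.9107 ⇒ n = 7.9107.
Hence α = 0.2×7.9107 = 1.582, β = 0.8×7.9107 = 6.329.

α = 1.582, β = 6.329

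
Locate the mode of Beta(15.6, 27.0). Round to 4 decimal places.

0.3596

The density x^(α−1)(1−x)^(β−1) is maximised at (α−1)/(α+β−2) = 14.6/40.6 = 0.3596.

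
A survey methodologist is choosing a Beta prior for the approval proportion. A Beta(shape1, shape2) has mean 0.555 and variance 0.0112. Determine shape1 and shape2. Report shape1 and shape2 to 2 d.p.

shape1 = 11.68, shape2 = 9.37

Let s = shape1+shape2. The Beta variance is μ(1−μ)/(s+1).
So s+1 = μ(1−μ)/σ² = (0.555×0.445)/0.0112 = 0.246975/0.0112 = 22.0513, giving s = 21.0513.
Then shape1 = μs = 0.555×21.0513 = 11.68 and shape2 = (1−μ)s = 0.445×21.0513 = 9.37.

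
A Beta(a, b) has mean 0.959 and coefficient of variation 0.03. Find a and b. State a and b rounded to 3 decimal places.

Var = (CV·μ)² = (0.03×0.959)² = 0.000828.
a+b = μ(1−μ)/Var − 1 = 0.039319/0.000828 − 1 = 46.5032.
Thus a = 0.959·46.5032 = 44.597 and b = 0.041·46.5032 = 1.907.

a = 44.597, b = 1.907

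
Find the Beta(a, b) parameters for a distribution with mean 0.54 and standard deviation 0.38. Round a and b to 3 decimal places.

First σ² = 0.1444. Setting a = μn, b = (1−μ)n with n = a+b,
μ(1−μ)/(n+1) = 0.1444 ⇒ n+1 = 0.2484/0.1444 = 1.7202 ⇒ n = 0.7202.
Hence a = 0.54×0.7202 = 0.389, b = 0.46×0.7202 = 0.331.

a = 0.389, b = 0.331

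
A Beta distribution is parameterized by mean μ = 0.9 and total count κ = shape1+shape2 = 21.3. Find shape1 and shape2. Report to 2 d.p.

shape1 = 19.17, shape2 = 2.13

shape1 = μκ = 0.9×21.3 = 19.17 and shape2 = (1−μ)κ = 0.1×21.3 = 2.13.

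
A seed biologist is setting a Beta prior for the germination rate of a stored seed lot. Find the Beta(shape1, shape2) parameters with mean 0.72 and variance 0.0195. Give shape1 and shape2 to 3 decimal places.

shape1 = 6.724, shape2 = 2.615

By moment matching, shape1+shape2 = μ(1−μ)/σ² − 1 = (0.72·0.28)/0.0195 − 1 = 10.3385 − 1 = 9.3385.
Since shape1/(shape1+shape2) = μ, shape1 = 0.72·9.3385 = 6.724 and shape2 = 0.28·9.3385 = 2.615.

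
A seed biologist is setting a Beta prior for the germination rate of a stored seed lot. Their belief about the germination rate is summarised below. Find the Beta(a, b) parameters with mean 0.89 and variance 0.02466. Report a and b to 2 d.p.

a = 2.64, b = 0.33

By moment matching, a+b = μ(1−μ)/σ² − 1 = (0.89·0.11)/0.02466 − 1 = 3.9700 − 1 = 2.9700.
Since a/(a+b) = μ, a = 0.89·2.9700 = 2.64 and b = 0.11·2.9700 = 0.33.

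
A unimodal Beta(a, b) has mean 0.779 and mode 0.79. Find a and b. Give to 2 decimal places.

With s = a+b: μ = a/s and mode = (a−1)/(s−2). Eliminating a = μs,
μs − 1 = m(s−2) ⇒ s(μ−m) = 1−2m ⇒ s = -0.58/-0.011 = 52.7273.
So a = μs = 41.07, b = (1−μ)s = 11.65.

a = 41.07, b = 11.65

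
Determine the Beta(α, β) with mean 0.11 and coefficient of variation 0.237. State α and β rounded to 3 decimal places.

α = 15.735, β = 127.311

σ = CV·μ = 0.237×0.11 = 0.02607, so σ² = 0.000680.
s+1 = μ(1−μ)/σ² = 0.0979/0.000680 = 144.0458, so s = α+β = 143.0458.
α = μs = 15.735, β = (1−μ)s = 127.311.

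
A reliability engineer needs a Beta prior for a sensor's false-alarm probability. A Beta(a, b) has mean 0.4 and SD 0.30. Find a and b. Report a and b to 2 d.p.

a = 0.67, b = 1.00

First σ² = 0.0900. Setting a = μn, b = (1−μ)n with n = a+b,
μ(1−μ)/(n+1) = 0.0900 ⇒ n+1 = 0.24/0.0900 = 2.6667 ⇒ n = 1.6667.
Hence a = 0.4×1.6667 = 0.67, b = 0.6×1.6667 = 1.00.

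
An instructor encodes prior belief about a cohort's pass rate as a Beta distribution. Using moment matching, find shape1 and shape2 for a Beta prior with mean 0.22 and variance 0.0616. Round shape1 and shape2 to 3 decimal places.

Let s = shape1+shape2. The Beta variance is μ(1−μ)/(s+1).
So s+1 = μ(1−μ)/σ² = (0.22×0.78)/0.0616 = 0.1716/0.0616 = 2.7857, giving s = 1.7857.
Then shape1 = μs = 0.22×1.7857 = 0.393 and shape2 = (1−μ)s = 0.78×1.7857 = 1.393.

shape1 = 0.393, shape2 = 1.393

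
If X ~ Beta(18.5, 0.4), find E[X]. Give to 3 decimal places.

0.979

The Beta mean is α/(α+β) = 18.5/(18.5+0.4) = 0.979.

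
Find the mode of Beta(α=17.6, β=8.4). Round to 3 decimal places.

0.692

With α,β > 1, mode = (α−1)/(α+β−2) = 16.6/24.0 = 0.692.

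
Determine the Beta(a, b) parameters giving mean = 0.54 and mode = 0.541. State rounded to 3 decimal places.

a = 44.280, b = 37.720

With s = a+b: μ = a/s and mode = (a−1)/(s−2). Eliminating a = μs,
μs − 1 = m(s−2) ⇒ s(μ−m) = 1−2m ⇒ s = -0.082/-0.001 = 82.0000.
So a = μs = 44.280, b = (1−μ)s = 37.720.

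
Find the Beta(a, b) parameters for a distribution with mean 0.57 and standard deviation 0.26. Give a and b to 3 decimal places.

Variance = 0.26² = 0.0676. The moment-matching identity a+b = μ(1−μ)/Var − 1 gives
a+b = 0.2451/0.0676 − 1 = 2.6257, so a = μ·2.6257 = 1.497 and b = (1−μ)·2.6257 = 1.129.

a = 1.497, b = 1.129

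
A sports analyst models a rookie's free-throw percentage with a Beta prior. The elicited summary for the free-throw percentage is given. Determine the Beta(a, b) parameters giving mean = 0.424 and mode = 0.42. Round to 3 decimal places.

a = 16.960, b = 23.040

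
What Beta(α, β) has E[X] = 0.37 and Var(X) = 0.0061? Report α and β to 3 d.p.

Let s = α+β. The Beta variance is μ(1−μ)/(s+1).
So s+1 = μ(1−μ)/σ² = (0.37×0.63)/0.0061 = 0.2331/0.0061 = 38.2131, giving s = 37.2131.
Then α = μs = 0.37×37.2131 = 13.769 and β = (1−μ)s = 0.63×37.2131 = 23.444.

α = 13.769, β = 23.444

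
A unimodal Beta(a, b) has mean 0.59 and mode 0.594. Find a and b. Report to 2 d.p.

With s = a+b: μ = a/s and mode = (a−1)/(s−2). Eliminating a = μs,
μs − 1 = m(s−2) ⇒ s(μ−m) = 1−2m ⇒ s = -0.188/-0.004 = 47.0000.
So a = μs = 27.73, b = (1−μ)s = 19.27.

a = 27.73, b = 19.27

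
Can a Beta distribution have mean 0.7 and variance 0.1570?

Yes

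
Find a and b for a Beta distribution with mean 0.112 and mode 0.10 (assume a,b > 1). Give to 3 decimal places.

a = 7.467, b = 59.200

Let s = a+b. Mean gives a = μs = 0.112s; mode gives (a−1)/(s−2) = 0.10.
Substituting: 0.112s − 1 = 0.10(s−2) = 0.10s − 0.20, so 0.012s = 0.80 and s = 66.6667.
Then a = 0.112×66.6667 = 7.467 and b = s−a = 59.200.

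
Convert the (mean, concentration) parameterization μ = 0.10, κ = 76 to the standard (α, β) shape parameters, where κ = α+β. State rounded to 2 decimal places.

Split κ in proportion μ : (1−μ): α = 0.10·76 = 7.60, β = 76 − 7.60 = 68.40.

α = 7.60, β = 68.40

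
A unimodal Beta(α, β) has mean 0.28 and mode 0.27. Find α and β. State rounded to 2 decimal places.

Let s = α+β. Mean gives α = μs = 0.28s; mode gives (α−1)/(s−2) = 0.27.
Substituting: 0.28s − 1 = 0.27(s−2) = 0.27s − 0.54, so 0.01s = 0.46 and s = 46.0000.
Then α = 0.28×46.0000 = 12.88 and β = s−α = 33.12.

α = 12.88, β = 33.12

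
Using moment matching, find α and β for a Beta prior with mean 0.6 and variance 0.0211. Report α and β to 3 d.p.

α = 6.225, β = 4.150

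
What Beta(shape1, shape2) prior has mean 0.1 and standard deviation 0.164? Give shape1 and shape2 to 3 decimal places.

σ² = 0.164² = 0.026896.
With s = shape1+shape2, Var = μ(1−μ)/(s+1), so s+1 = (0.1×0.9)/0.026896 = 3.3462 and s = 2.3462.
shape1 = μs = 0.235, shape2 = (1−μ)s = 2.112.

shape1 = 0.235, shape2 = 2.112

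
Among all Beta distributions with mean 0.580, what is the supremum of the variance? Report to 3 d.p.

0.244

Var = μ(1−μ)/(α+β+1), which approaches μ(1−μ) as α+β → 0.
So the supremum is μ(1−μ) = 0.580×0.420 = 0.244.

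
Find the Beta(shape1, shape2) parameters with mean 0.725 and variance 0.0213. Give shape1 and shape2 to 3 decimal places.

shape1 = 6.061, shape2 = 2.299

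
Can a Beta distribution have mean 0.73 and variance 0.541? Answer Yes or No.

No

For any Beta, Var(X) < E[X]·(1−E[X]).
Here μ(1−μ) = 0.73×0.27 = 0.1971, and 0.541 ≥ 0.1971.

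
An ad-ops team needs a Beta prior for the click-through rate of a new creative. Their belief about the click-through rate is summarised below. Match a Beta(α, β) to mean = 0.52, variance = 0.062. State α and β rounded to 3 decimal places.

α = 1.573, β = 1.452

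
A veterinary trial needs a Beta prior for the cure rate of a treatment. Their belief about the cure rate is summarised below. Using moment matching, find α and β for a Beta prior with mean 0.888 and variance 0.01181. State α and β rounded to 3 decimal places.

Write ν = α+β; then α = μν and Var = μ(1−μ)/(ν+1).
ν = μ(1−μ)/Var − 1 = 0.099456/0.01181 − 1 = 7.4213.
α = 0.888·7.4213 = 6.590, β = 0.112·7.4213 = 0.831.

α = 6.590, β = 0.831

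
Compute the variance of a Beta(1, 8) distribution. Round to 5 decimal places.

α+β = 9 and αβ = 8, so Var = αβ/[(α+β)²(α+β+1)] = 8/810 = 0.00988.

0.00988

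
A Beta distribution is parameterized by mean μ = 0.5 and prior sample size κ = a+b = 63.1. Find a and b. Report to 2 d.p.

Split κ in proportion μ : (1−μ): a = 0.5·63.1 = 31.55, b = 63.1 − 31.55 = 31.55.

a = 31.55, b = 31.55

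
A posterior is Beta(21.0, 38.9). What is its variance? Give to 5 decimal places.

α+β = 59.9 and αβ = 816.90, so Var = αβ/[(α+β)²(α+β+1)] = 816.90/218509.809 = 0.00374.

0.00374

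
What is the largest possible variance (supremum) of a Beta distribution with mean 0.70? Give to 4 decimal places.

0.2100

Var = μ(1−μ)/(α+β+1), which approaches μ(1−μ) as α+β → 0.
So the supremum is μ(1−μ) = 0.70×0.30 = 0.2100.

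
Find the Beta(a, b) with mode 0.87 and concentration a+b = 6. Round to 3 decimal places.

For a,b>1 the mode is (a−1)/(a+b−2), so a = mode·(κ−2)+1 = 0.87×4+1 = 4.480.
And b = (1−mode)·(κ−2)+1 = 0.13×4+1 = 1.520.

a = 4.480, b = 1.520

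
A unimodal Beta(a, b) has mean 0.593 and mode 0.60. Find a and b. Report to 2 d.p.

a = 16.94, b = 11.63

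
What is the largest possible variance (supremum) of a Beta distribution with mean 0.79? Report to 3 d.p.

0.166

Var = μ(1−μ)/(α+β+1), which approaches μ(1−μ) as α+β → 0.
So the supremum is μ(1−μ) = 0.79×0.21 = 0.166.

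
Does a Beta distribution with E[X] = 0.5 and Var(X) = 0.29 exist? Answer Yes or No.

A Beta with mean μ has variance μ(1−μ)/(α+β+1) < μ(1−μ).
Here μ(1−μ) = 0.5×0.5 = 0.25, and 0.29 ≥ 0.25.

No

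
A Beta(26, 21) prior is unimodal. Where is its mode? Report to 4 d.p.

0.5556

With α,β > 1, mode = (α−1)/(α+β−2) = 25/45 = 0.5556.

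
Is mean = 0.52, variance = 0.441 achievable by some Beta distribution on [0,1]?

No

For any Beta, Var(X) < E[X]·(1−E[X]).
Here μ(1−μ) = 0.52×0.48 = 0.2496, and 0.441 ≥ 0.2496.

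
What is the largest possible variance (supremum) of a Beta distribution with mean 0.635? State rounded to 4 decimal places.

For fixed mean μ the Beta variance is μ(1−μ)/(α+β+1), increasing as α+β decreases.
Its least upper bound (not attained) is μ(1−μ) = 0.635·0.365 = 0.2318.

0.2318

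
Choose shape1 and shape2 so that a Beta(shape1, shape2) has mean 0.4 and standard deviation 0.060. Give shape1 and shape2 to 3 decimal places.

shape1 = 26.267, shape2 = 39.400

Variance = 0.060² = 0.003600. The moment-matching identity shape1+shape2 = μ(1−μ)/Var − 1 gives
shape1+shape2 = 0.24/0.003600 − 1 = 65.6667, so shape1 = μ·65.6667 = 26.267 and shape2 = (1−μ)·65.6667 = 39.400.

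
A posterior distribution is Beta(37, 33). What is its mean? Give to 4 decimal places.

The Beta mean is α/(α+β) = 37/(37+33) = 0.5286.

0.5286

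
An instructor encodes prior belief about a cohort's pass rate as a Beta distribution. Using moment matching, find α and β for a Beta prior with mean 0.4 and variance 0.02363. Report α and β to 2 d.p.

α = 3.66, β = 5.49

Write ν = α+β; then α = μν and Var = μ(1−μ)/(ν+1).
ν = μ(1−μ)/Var − 1 = 0.24/0.02363 − 1 = 9.1566.
α = 0.4·9.1566 = 3.66, β = 0.6·9.1566 = 5.49.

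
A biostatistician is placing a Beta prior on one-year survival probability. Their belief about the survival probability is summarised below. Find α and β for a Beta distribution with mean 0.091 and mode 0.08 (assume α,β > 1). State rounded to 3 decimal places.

α = 6.949, β = 69.415

Let s = α+β. Mean gives α = μs = 0.091s; mode gives (α−1)/(s−2) = 0.08.
Substituting: 0.091s − 1 = 0.08(s−2) = 0.08s − 0.16, so 0.011s = 0.84 and s = 76.3636.
Then α = 0.091×76.3636 = 6.949 and β = s−α = 69.415.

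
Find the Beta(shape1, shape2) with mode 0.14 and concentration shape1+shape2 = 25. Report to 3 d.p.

shape1 = 4.220, shape2 = 20.780

Mode = (shape1−1)/(κ−2) with κ = shape1+shape2, so shape1−1 = 0.14·23 = 3.220.
shape1 = 4.220; shape2 = κ − shape1 = 20.780.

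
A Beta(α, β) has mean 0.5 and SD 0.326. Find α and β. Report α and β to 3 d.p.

σ² = 0.326² = 0.106276.
With s = α+β, Var = μ(1−μ)/(s+1), so s+1 = (0.5×0.5)/0.106276 = 2.3524 and s = 1.3524.
α = μs = 0.676, β = (1−μ)s = 0.676.

α = 0.676, β = 0.676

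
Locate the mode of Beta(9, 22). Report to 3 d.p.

0.276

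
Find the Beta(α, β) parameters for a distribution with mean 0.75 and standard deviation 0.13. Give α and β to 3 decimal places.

First σ² = 0.0169. Setting α = μn, β = (1−μ)n with n = α+β,
μ(1−μ)/(n+1) = 0.0169 ⇒ n+1 = 0.1875/0.0169 = 11.0947 ⇒ n = 10.0947.
Hence α = 0.75×10.0947 = 7.571, β = 0.25×10.0947 = 2.524.

α = 7.571, β = 2.524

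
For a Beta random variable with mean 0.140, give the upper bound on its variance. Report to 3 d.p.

0.120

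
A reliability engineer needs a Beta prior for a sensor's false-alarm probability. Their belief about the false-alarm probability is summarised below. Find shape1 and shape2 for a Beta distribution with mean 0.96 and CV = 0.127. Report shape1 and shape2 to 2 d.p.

σ = CV·μ = 0.127×0.96 = 0.12192, so σ² = 0.014864.
s+1 = μ(1−μ)/σ² = 0.0384/0.014864 = 2.5833, so s = shape1+shape2 = 1.5833.
shape1 = μs = 1.52, shape2 = (1−μ)s = 0.06.

shape1 = 1.52, shape2 = 0.06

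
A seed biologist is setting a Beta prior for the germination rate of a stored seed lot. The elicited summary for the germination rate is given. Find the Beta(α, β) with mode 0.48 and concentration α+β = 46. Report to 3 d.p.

α = 22.120, β = 23.880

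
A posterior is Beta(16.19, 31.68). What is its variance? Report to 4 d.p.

μ = 16.19/47.87 = 0.338208; Var = μ(1−μ)/(α+β+1) = 0.2238232/48.87 = 0.0046.

0.0046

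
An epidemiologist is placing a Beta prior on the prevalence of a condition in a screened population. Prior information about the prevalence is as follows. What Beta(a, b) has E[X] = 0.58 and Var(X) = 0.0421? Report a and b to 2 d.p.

Let s = a+b. The Beta variance is μ(1−μ)/(s+1).
So s+1 = μ(1−μ)/σ² = (0.58×0.42)/0.0421 = 0.2436/0.0421 = 5.7862, giving s = 4.7862.
Then a = μs = 0.58×4.7862 = 2.78 and b = (1−μ)s = 0.42×4.7862 = 2.01.

a = 2.78, b = 2.01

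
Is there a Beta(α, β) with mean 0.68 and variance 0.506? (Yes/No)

The Beta variance bound is σ² < μ(1−μ).
Here μ(1−μ) = 0.68×0.32 = 0.2176, and 0.506 ≥ 0.2176.

No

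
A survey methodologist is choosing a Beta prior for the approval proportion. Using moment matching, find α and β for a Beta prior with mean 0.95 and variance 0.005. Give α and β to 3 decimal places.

Write ν = α+β; then α = μν and Var = μ(1−μ)/(ν+1).
ν = μ(1−μ)/Var − 1 = 0.0475/0.005 − 1 = 8.5000.
α = 0.95·8.5000 = 8.075, β = 0.05·8.5000 = 0.425.

α = 8.075, β = 0.425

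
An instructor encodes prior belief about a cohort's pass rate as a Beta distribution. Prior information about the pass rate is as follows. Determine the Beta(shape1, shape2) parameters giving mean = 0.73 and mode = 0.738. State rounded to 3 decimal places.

Let s = shape1+shape2. Mean gives shape1 = μs = 0.73s; mode gives (shape1−1)/(s−2) = 0.738.
Substituting: 0.73s − 1 = 0.738(s−2) = 0.738s − 1.476, so -0.008s = -0.476 and s = 59.5000.
Then shape1 = 0.73×59.5000 = 43.435 and shape2 = s−shape1 = 16.065.

shape1 = 43.435, shape2 = 16.065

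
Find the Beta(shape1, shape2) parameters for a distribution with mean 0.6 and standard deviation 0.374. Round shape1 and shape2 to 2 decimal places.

shape1 = 0.43, shape2 = 0.29

σ² = 0.374² = 0.139876.
With s = shape1+shape2, Var = μ(1−μ)/(s+1), so s+1 = (0.6×0.4)/0.139876 = 1.7158 and s = 0.7158.
shape1 = μs = 0.43, shape2 = (1−μ)s = 0.29.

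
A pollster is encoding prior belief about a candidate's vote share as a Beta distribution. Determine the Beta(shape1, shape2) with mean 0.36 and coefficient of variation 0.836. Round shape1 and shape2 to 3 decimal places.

shape1 = 0.556, shape2 = 0.988

Var = (CV·μ)² = (0.836×0.36)² = 0.090577.
shape1+shape2 = μ(1−μ)/Var − 1 = 0.2304/0.090577 − 1 = 1.5437.
Thus shape1 = 0.36·1.5437 = 0.556 and shape2 = 0.64·1.5437 = 0.988.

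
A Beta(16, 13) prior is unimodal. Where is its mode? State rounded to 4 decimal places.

0.5556

The density x^(α−1)(1−x)^(β−1) is maximised at (α−1)/(α+β−2) = 15/27 = 0.5556.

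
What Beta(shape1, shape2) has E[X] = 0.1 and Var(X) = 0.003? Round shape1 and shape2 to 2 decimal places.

shape1 = 2.90, shape2 = 26.10

Write ν = shape1+shape2; then shape1 = μν and Var = μ(1−μ)/(ν+1).
ν = μ(1−μ)/Var − 1 = 0.09/0.003 − 1 = 29.0000.
shape1 = 0.1·29.0000 = 2.90, shape2 = 0.9·29.0000 = 26.10.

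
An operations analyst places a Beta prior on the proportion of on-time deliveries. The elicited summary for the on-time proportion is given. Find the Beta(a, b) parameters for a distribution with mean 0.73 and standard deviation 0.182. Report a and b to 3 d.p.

a = 3.614, b = 1.337

Variance = 0.182² = 0.033124. The moment-matching identity a+b = μ(1−μ)/Var − 1 gives
a+b = 0.1971/0.033124 − 1 = 4.9504, so a = μ·4.9504 = 3.614 and b = (1−μ)·4.9504 = 1.337.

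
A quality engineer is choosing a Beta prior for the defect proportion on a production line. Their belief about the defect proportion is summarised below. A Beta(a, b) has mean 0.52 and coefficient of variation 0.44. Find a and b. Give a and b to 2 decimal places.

Var = (CV·μ)² = (0.44×0.52)² = 0.052349.
a+b = μ(1−μ)/Var − 1 = 0.2496/0.052349 − 1 = 3.7680.
Thus a = 0.52·3.7680 = 1.96 and b = 0.48·3.7680 = 1.81.

a = 1.96, b = 1.81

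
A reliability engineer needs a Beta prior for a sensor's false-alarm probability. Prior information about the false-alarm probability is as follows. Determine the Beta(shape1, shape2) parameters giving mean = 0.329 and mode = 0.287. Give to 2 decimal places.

shape1 = 3.34, shape2 = 6.81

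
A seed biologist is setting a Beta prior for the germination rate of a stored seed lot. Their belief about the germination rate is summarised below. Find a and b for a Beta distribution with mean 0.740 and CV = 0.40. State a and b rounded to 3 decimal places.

a = 0.885, b = 0.311

Var = (CV·μ)² = (0.40×0.740)² = 0.087616.
a+b = μ(1−μ)/Var − 1 = 0.192400/0.087616 − 1 = 1.1959.
Thus a = 0.740·1.1959 = 0.885 and b = 0.260·1.1959 = 0.311.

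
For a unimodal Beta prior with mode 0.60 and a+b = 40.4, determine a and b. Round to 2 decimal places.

a = 24.04, b = 16.36

Since the density peak of Beta(a,b) is at (a−1)/(a+b−2),
a = 1 + 0.60(40.4−2) = 24.04 and b = 40.4 − 24.04 = 16.36.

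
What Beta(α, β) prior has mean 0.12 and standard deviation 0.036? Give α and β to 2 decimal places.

First σ² = 0.001296. Setting α = μn, β = (1−μ)n with n = α+β,
μ(1−μ)/(n+1) = 0.001296 ⇒ n+1 = 0.1056/0.001296 = 81.4815 ⇒ n = 80.4815.
Hence α = 0.12×80.4815 = 9.66, β = 0.88×80.4815 = 70.82.

α = 9.66, β = 70.82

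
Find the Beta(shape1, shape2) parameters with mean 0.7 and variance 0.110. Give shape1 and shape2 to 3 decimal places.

shape1 = 0.636, shape2 = 0.273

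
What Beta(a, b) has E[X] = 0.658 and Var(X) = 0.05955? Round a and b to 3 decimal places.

Let s = a+b. The Beta variance is μ(1−μ)/(s+1).
So s+1 = μ(1−μ)/σ² = (0.658×0.342)/0.05955 = 0.225036/0.05955 = 3.7789, giving s = 2.7789.
Then a = μs = 0.658×2.7789 = 1.829 and b = (1−μ)s = 0.342×2.7789 = 0.950.

a = 1.829, b = 0.950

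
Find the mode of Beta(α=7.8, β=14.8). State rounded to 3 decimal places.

0.330

With α,β > 1, mode = (α−1)/(α+β−2) = 6.8/20.6 = 0.330.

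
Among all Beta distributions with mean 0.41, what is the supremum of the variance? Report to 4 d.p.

0.2419

For fixed mean μ the Beta variance is μ(1−μ)/(α+β+1), increasing as α+β decreases.
Its least upper bound (not attained) is μ(1−μ) = 0.41·0.59 = 0.2419.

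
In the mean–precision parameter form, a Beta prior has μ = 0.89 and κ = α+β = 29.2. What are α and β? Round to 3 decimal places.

Split κ in proportion μ : (1−μ): α = 0.89·29.2 = 25.988, β = 29.2 − 25.988 = 3.212.

α = 25.988, β = 3.212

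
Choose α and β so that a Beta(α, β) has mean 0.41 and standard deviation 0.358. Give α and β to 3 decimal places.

Variance = 0.358² = 0.128164. The moment-matching identity α+β = μ(1−μ)/Var − 1 gives
α+β = 0.2419/0.128164 − 1 = 0.8874, so α = μ·0.8874 = 0.364 and β = (1−μ)·0.8874 = 0.524.

α = 0.364, β = 0.524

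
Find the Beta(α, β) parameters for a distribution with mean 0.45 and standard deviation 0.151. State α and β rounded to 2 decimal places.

α = 4.43, β = 5.42

σ² = 0.151² = 0.022801.
With s = α+β, Var = μ(1−μ)/(s+1), so s+1 = (0.45×0.55)/0.022801 = 10.8548 and s = 9.8548.
α = μs = 4.43, β = (1−μ)s = 5.42.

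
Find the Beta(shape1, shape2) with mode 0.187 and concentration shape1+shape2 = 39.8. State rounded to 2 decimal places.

shape1 = 8.07, shape2 = 31.73

Mode = (shape1−1)/(κ−2) with κ = shape1+shape2, so shape1−1 = 0.187·37.8 = 7.07.
shape1 = 8.07; shape2 = κ − shape1 = 31.73.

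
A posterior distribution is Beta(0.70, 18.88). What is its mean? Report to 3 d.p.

E[X] = α/(α+β) = 0.70/19.58 = 0.036.

0.036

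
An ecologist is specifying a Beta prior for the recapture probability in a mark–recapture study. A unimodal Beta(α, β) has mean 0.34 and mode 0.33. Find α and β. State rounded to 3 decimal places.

α = 11.560, β = 22.440

Let s = α+β. Mean gives α = μs = 0.34s; mode gives (α−1)/(s−2) = 0.33.
Substituting: 0.34s − 1 = 0.33(s−2) = 0.33s − 0.66, so 0.01s = 0.34 and s = 34.0000.
Then α = 0.34×34.0000 = 11.560 and β = s−α = 22.440.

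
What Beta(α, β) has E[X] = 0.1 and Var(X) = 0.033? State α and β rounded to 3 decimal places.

By moment matching, α+β = μ(1−μ)/σ² − 1 = (0.1·0.9)/0.033 − 1 = 2.7273 − 1 = 1.7273.
Since α/(α+β) = μ, α = 0.1·1.7273 = 0.173 and β = 0.9·1.7273 = 1.555.

α = 0.173, β = 1.555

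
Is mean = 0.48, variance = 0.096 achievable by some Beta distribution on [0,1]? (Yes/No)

The Beta variance bound is σ² < μ(1−μ).
Here μ(1−μ) = 0.48×0.52 = 0.2496, and 0.096 < 0.2496.

Yes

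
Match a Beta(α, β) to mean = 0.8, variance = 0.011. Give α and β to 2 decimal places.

α = 10.84, β = 2.71

Write ν = α+β; then α = μν and Var = μ(1−μ)/(ν+1).
ν = μ(1−μ)/Var − 1 = 0.16/0.011 − 1 = 13.5455.
α = 0.8·13.5455 = 10.84, β = 0.2·13.5455 = 2.71.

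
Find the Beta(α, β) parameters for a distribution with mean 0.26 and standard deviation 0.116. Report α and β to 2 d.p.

α = 3.46, β = 9.84

First σ² = 0.013456. Setting α = μn, β = (1−μ)n with n = α+β,
μ(1−μ)/(n+1) = 0.013456 ⇒ n+1 = 0.1924/0.013456 = 14.2985 ⇒ n = 13.2985.
Hence α = 0.26×13.2985 = 3.46, β = 0.74×13.2985 = 9.84.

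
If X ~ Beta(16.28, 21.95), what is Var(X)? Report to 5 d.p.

α+β = 38.23 and αβ = 357.3460, so Var = αβ/[(α+β)²(α+β+1)] = 357.3460/57335.935667 = 0.00623.

0.00623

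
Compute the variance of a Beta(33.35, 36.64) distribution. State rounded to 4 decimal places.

0.0035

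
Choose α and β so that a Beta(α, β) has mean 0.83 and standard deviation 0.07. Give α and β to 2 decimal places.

α = 23.07, β = 4.73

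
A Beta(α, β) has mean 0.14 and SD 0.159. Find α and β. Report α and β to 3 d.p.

Variance = 0.159² = 0.025281. The moment-matching identity α+β = μ(1−μ)/Var − 1 gives
α+β = 0.1204/0.025281 − 1 = 3.7625, so α = μ·3.7625 = 0.527 and β = (1−μ)·3.7625 = 3.236.

α = 0.527, β = 3.236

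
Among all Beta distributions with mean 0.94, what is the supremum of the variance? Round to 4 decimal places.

Var = μ(1−μ)/(α+β+1), which approaches μ(1−μ) as α+β → 0.
So the supremum is μ(1−μ) = 0.94×0.06 = 0.0564.

0.0564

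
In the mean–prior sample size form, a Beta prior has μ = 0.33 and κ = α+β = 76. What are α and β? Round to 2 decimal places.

α = μκ = 0.33×76 = 25.08 and β = (1−μ)κ = 0.67×76 = 50.92.

α = 25.08, β = 50.92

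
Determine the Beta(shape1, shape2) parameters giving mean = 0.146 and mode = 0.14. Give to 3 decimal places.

shape1 = 17.520, shape2 = 102.480

Let s = shape1+shape2. Mean gives shape1 = μs = 0.146s; mode gives (shape1−1)/(s−2) = 0.14.
Substituting: 0.146s − 1 = 0.14(s−2) = 0.14s − 0.28, so 0.006s = 0.72 and s = 120.0000.
Then shape1 = 0.146×120.0000 = 17.520 and shape2 = s−shape1 = 102.480.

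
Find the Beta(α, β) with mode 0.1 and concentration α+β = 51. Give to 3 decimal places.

α = 5.900, β = 45.100

For α,β>1 the mode is (α−1)/(α+β−2), so α = mode·(κ−2)+1 = 0.1×49+1 = 5.900.
And β = (1−mode)·(κ−2)+1 = 0.9×49+1 = 45.100.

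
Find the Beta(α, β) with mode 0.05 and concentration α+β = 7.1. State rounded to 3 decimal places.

For α,β>1 the mode is (α−1)/(α+β−2), so α = mode·(κ−2)+1 = 0.05×5.1+1 = 1.255.
And β = (1−mode)·(κ−2)+1 = 0.95×5.1+1 = 5.845.

α = 1.255, β = 5.845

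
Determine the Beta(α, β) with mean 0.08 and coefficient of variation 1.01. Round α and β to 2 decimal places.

Var = (CV·μ)² = (1.01×0.08)² = 0.006529.
α+β = μ(1−μ)/Var − 1 = 0.0736/0.006529 − 1 = 10.2734.
Thus α = 0.08·10.2734 = 0.82 and β = 0.92·10.2734 = 9.45.

α = 0.82, β = 9.45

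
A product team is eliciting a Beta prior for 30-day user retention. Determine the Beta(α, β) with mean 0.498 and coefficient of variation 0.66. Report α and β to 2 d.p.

Var = (CV·μ)² = (0.66×0.498)² = 0.108031.
α+β = μ(1−μ)/Var − 1 = 0.249996/0.108031 − 1 = 1.3141.
Thus α = 0.498·1.3141 = 0.65 and β = 0.502·1.3141 = 0.66.

α = 0.65, β = 0.66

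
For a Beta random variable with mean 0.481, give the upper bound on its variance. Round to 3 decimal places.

0.250

Var = μ(1−μ)/(α+β+1), which approaches μ(1−μ) as α+β → 0.
So the supremum is μ(1−μ) = 0.481×0.519 = 0.250.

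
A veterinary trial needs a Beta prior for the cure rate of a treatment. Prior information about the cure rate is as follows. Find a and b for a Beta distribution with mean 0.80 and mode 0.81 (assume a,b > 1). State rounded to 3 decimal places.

a = 49.600, b = 12.400

With s = a+b: μ = a/s and mode = (a−1)/(s−2). Eliminating a = μs,
μs − 1 = m(s−2) ⇒ s(μ−m) = 1−2m ⇒ s = -0.62/-0.01 = 62.0000.
So a = μs = 49.600, b = (1−μ)s = 12.400.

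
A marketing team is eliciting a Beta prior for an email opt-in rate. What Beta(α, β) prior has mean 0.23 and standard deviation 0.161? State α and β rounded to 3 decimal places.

α = 1.341, β = 4.491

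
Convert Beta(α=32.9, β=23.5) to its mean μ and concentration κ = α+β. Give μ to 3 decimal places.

κ = α+β = 32.9+23.5 = 56.4; μ = α/κ = 32.9/56.4 = 0.583.

μ = 0.583, κ = 56.4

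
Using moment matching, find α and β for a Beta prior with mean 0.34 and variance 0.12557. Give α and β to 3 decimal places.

α = 0.268, β = 0.519

Write ν = α+β; then α = μν and Var = μ(1−μ)/(ν+1).
ν = μ(1−μ)/Var − 1 = 0.2244/0.12557 − 1 = 0.7871.
α = 0.34·0.7871 = 0.268, β = 0.66·0.7871 = 0.519.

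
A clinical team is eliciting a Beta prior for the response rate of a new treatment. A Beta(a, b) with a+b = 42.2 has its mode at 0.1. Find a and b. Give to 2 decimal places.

a = 5.02, b = 37.18

Mode = (a−1)/(κ−2) with κ = a+b, so a−1 = 0.1·40.2 = 4.02.
a = 5.02; b = κ − a = 37.18.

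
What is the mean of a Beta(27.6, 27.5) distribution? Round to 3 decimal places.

0.501

E[X] = α/(α+β) = 27.6/55.1 = 0.501.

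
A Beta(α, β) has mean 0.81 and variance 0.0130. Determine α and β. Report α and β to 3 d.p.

Let s = α+β. The Beta variance is μ(1−μ)/(s+1).
So s+1 = μ(1−μ)/σ² = (0.81×0.19)/0.0130 = 0.1539/0.0130 = 11.8385, giving s = 10.8385.
Then α = μs = 0.81×10.8385 = 8.779 and β = (1−μ)s = 0.19×10.8385 = 2.059.

α = 8.779, β = 2.059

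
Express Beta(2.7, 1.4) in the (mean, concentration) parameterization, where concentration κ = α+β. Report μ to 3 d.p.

μ = 0.659, κ = 4.1

κ = α+β = 2.7+1.4 = 4.1; μ = α/κ = 2.7/4.1 = 0.659.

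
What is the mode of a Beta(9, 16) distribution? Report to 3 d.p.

The density x^(α−1)(1−x)^(β−1) is maximised at (α−1)/(α+β−2) = 8/23 = 0.348.

0.348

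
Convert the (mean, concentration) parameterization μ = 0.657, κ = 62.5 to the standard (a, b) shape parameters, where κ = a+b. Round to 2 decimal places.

Split κ in proportion μ : (1−μ): a = 0.657·62.5 = 41.06, b = 62.5 − 41.06 = 21.44.

a = 41.06, b = 21.44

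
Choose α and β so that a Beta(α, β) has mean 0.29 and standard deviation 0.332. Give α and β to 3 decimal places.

σ² = 0.332² = 0.110224.
With s = α+β, Var = μ(1−μ)/(s+1), so s+1 = (0.29×0.71)/0.110224 = 1.8680 and s = 0.8680.
α = μs = 0.252, β = (1−μ)s = 0.616.

α = 0.252, β = 0.616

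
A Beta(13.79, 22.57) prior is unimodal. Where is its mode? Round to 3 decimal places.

0.372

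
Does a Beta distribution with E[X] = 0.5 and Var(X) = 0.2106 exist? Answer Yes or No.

For any Beta, Var(X) < E[X]·(1−E[X]).
Here μ(1−μ) = 0.5×0.5 = 0.25, and 0.2106 < 0.25.

Yes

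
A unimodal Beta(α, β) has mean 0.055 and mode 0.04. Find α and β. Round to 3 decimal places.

α = 3.373, β = 57.960

Let s = α+β. Mean gives α = μs = 0.055s; mode gives (α−1)/(s−2) = 0.04.
Substituting: 0.055s − 1 = 0.04(s−2) = 0.04s − 0.08, so 0.015s = 0.92 and s = 61.3333.
Then α = 0.055×61.3333 = 3.373 and β = s−α = 57.960.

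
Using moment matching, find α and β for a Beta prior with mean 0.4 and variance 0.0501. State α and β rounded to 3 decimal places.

α = 1.516, β = 2.274

Write ν = α+β; then α = μν and Var = μ(1−μ)/(ν+1).
ν = μ(1−μ)/Var − 1 = 0.24/0.0501 − 1 = 3.7904.
α = 0.4·3.7904 = 1.516, β = 0.6·3.7904 = 2.274.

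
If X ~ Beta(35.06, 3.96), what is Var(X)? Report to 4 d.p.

0.0023

μ = 35.06/39.02 = 0.898514; Var = μ(1−μ)/(α+β+1) = 0.0911869/40.02 = 0.0023.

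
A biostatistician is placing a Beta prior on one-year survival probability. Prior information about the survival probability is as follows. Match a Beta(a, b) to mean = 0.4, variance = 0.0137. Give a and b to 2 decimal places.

a = 6.61, b = 9.91

By moment matching, a+b = μ(1−μ)/σ² − 1 = (0.4·0.6)/0.0137 − 1 = 17.5182 − 1 = 16.5182.
Since a/(a+b) = μ, a = 0.4·16.5182 = 6.61 and b = 0.6·16.5182 = 9.91.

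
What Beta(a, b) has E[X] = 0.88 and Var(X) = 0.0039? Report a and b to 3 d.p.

Write ν = a+b; then a = μν and Var = μ(1−μ)/(ν+1).
ν = μ(1−μ)/Var − 1 = 0.1056/0.0039 − 1 = 26.0769.
a = 0.88·26.0769 = 22.948, b = 0.12·26.0769 = 3.129.

a = 22.948, b = 3.129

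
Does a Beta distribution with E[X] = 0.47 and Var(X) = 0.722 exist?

For any Beta, Var(X) < E[X]·(1−E[X]).
Here μ(1−μ) = 0.47×0.53 = 0.2491, and 0.722 ≥ 0.2491.

No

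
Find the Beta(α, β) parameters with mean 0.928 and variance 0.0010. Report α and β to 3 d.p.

α = 61.077, β = 4.739

Write ν = α+β; then α = μν and Var = μ(1−μ)/(ν+1).
ν = μ(1−μ)/Var − 1 = 0.066816/0.0010 − 1 = 65.8160.
α = 0.928·65.8160 = 61.077, β = 0.072·65.8160 = 4.739.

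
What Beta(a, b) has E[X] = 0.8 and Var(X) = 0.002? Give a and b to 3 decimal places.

a = 63.200, b = 15.800

Let s = a+b. The Beta variance is μ(1−μ)/(s+1).
So s+1 = μ(1−μ)/σ² = (0.8×0.2)/0.002 = 0.16/0.002 = 80.0000, giving s = 79.0000.
Then a = μs = 0.8×79.0000 = 63.200 and b = (1−μ)s = 0.2×79.0000 = 15.800.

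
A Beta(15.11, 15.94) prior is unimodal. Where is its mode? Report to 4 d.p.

0.4857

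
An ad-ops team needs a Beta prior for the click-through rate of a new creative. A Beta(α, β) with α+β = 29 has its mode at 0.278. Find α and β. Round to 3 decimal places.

Mode = (α−1)/(κ−2) with κ = α+β, so α−1 = 0.278·27 = 7.506.
α = 8.506; β = κ − α = 20.494.

α = 8.506, β = 20.494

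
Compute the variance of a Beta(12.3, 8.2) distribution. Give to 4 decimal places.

0.0112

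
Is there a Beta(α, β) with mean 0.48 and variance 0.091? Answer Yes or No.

Yes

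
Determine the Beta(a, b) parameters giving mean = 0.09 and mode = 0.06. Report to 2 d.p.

a = 2.64, b = 26.69

Let s = a+b. Mean gives a = μs = 0.09s; mode gives (a−1)/(s−2) = 0.06.
Substituting: 0.09s − 1 = 0.06(s−2) = 0.06s − 0.12, so 0.03s = 0.88 and s = 29.3333.
Then a = 0.09×29.3333 = 2.64 and b = s−a = 26.69.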